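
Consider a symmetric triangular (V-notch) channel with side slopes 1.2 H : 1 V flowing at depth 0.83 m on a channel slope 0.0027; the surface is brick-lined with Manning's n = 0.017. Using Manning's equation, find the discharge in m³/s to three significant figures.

A = z·y² = 1.2×0.83² = 0.8267 m²
P = 2y√(1+z²) = 2×0.83×√(1+1.2²) = 2.593 m
R = A/P = 0.8267/2.593 = 0.3188 m
Q = (1/n)·A·R^(2/3)·S^(1/2) = (1/0.017) × 0.8267 × 0.3188^(2/3) × 0.0027^(1/2) = 1.179 m³/s

1.18 m³/s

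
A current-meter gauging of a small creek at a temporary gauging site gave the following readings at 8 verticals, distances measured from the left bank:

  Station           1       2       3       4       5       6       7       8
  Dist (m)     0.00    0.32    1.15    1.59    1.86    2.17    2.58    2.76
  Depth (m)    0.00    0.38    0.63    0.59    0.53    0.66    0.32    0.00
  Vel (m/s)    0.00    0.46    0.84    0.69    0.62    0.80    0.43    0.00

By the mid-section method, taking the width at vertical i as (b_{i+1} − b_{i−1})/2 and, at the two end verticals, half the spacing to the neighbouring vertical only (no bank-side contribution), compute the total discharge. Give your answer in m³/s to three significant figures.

0.907 m³/s

w_2 = (1.15 − 0.00)/2 = 0.575 m; q_2 = 0.46 × 0.38 × 0.575 = 0.1005 m³/s
w_3 = (1.59 − 0.32)/2 = 0.635 m; q_3 = 0.84 × 0.63 × 0.635 = 0.3360 m³/s
w_4 = (1.86 − 1.15)/2 = 0.355 m; q_4 = 0.69 × 0.59 × 0.355 = 0.1445 m³/s
w_5 = (2.17 − 1.59)/2 = 0.29 m; q_5 = 0.62 × 0.53 × 0.29 = 0.09529 m³/s
w_6 = (2.58 − 1.86)/2 = 0.36 m; q_6 = 0.80 × 0.66 × 0.36 = 0.1901 m³/s
w_7 = (2.76 − 2.17)/2 = 0.295 m; q_7 = 0.43 × 0.32 × 0.295 = 0.04059 m³/s
Stations 1, 8 contribute zero (depth or velocity is 0).
Q = Σ qᵢ = 0.9070 m³/s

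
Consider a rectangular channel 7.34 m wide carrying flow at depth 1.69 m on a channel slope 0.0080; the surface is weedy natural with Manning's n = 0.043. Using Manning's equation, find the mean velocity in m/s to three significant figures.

A = b·y = 7.34 × 1.69 = 12.40 m²
P = b + 2y = 7.34 + 2×1.69 = 10.72 m
R = A/P = 12.40/10.72 = 1.157 m
Q = (1/n)·A·R^(2/3)·S^(1/2) = (1/0.043) × 12.40 × 1.157^(2/3) × 0.0080^(1/2) = 28.44 m³/s
V = Q/A = 28.44/12.40 = 2.293 m/s

2.29 m/s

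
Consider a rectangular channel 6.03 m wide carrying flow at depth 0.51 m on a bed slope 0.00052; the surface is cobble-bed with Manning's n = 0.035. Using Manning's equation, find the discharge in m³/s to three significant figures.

1.15 m³/s

A = b·y = 6.03 × 0.51 = 3.075 m²
P = b + 2y = 6.03 + 2×0.51 = 7.050 m
R = A/P = 3.075/7.050 = 0.4362 m
Q = (1/n)·A·R^(2/3)·S^(1/2) = (1/0.035) × 3.075 × 0.4362^(2/3) × 0.00052^(1/2) = 1.152 m³/s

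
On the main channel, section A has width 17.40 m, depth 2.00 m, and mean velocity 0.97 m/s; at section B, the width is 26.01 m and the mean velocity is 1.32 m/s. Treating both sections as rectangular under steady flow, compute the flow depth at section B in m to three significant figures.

0.983 m

Q = A₁V₁ = (17.40×2.00) × 0.97 = 33.76 m³/s
d₂ = Q/(b₂ V₂) = 33.76/(26.01×1.32) = 0.9832 m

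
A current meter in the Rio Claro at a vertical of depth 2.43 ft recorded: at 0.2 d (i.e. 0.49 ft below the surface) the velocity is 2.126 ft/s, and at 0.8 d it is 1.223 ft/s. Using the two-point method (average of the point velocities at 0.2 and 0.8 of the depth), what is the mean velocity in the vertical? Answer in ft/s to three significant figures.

1.67 ft/s

v̄ = (2.126 + 1.223) / 2 = 1.675 ft/s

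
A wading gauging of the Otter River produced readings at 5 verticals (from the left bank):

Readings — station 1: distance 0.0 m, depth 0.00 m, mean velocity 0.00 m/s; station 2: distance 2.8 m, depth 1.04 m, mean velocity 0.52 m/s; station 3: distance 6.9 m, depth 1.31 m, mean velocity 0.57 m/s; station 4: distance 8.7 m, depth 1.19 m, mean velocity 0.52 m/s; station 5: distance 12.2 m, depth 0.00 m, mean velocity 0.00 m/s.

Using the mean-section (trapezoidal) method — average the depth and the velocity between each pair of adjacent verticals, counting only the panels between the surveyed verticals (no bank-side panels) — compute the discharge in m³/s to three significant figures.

4.77 m³/s

Panel 1-2: Δb = 2.8 m, d̄ = (0.00+1.04)/2 = 0.52, v̄ = (0.00+0.52)/2 = 0.26 → q = 2.8×0.52×0.26 = 0.3786 m³/s
Panel 2-3: Δb = 4.1 m, d̄ = (1.04+1.31)/2 = 1.175, v̄ = (0.52+0.57)/2 = 0.545 → q = 4.1×1.175×0.545 = 2.626 m³/s
Panel 3-4: Δb = 1.8 m, d̄ = (1.31+1.19)/2 = 1.25, v̄ = (0.57+0.52)/2 = 0.545 → q = 1.8×1.25×0.545 = 1.226 m³/s
Panel 4-5: Δb = 3.5 m, d̄ = (1.19+0.00)/2 = 0.595, v̄ = (0.52+0.00)/2 = 0.26 → q = 3.5×0.595×0.26 = 0.5415 m³/s
Q = Σ q = 4.772 m³/s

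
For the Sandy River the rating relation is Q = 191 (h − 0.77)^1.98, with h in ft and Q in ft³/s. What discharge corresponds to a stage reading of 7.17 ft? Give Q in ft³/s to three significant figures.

Q = 191 × (7.17 − 0.77)^1.98 = 191 × 6.4^1.98 = 7538 ft³/s

7540 ft³/s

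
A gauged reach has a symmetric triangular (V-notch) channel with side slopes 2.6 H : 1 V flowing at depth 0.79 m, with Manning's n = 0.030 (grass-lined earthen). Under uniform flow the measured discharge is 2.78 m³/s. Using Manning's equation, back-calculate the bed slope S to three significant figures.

A = z·y² = 2.6×0.79² = 1.623 m²
P = 2y√(1+z²) = 2×0.79×√(1+2.6²) = 4.401 m
R = A/P = 1.623/4.401 = 0.3687 m
S = (Q·n / (1·A·R^(2/3)))² = (2.78×0.030 / (1×1.623×0.5142))² = 0.009993

0.00999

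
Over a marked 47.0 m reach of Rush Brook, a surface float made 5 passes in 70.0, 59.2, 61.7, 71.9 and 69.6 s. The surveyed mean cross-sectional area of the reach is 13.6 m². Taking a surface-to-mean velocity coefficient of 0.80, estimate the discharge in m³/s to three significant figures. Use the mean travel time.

t̄ = (70.0 + 59.2 + 61.7 + 71.9 + 69.6) / 5 = 66.48 s
v_surface = L / t̄ = 47.0 / 66.48 = 0.7070 m/s
v_mean = 0.80 × 0.7070 = 0.5656 m/s
Q = A × v_mean = 13.6 × 0.5656 = 7.692 m³/s

7.69 m³/s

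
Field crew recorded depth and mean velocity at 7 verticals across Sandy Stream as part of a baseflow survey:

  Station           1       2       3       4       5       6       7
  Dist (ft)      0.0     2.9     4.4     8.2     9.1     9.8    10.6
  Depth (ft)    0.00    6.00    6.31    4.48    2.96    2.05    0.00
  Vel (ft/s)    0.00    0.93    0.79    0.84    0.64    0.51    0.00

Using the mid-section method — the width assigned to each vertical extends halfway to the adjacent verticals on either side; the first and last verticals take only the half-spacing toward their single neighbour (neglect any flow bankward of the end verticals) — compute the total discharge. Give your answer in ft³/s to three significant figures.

36.6 ft³/s

w_2 = (4.4 − 0.0)/2 = 2.2 ft; q_2 = 0.93 × 6.00 × 2.2 = 12.28 ft³/s
w_3 = (8.2 − 2.9)/2 = 2.65 ft; q_3 = 0.79 × 6.31 × 2.65 = 13.21 ft³/s
w_4 = (9.1 − 4.4)/2 = 2.35 ft; q_4 = 0.84 × 4.48 × 2.35 = 8.844 ft³/s
w_5 = (9.8 − 8.2)/2 = 0.8 ft; q_5 = 0.64 × 2.96 × 0.8 = 1.516 ft³/s
w_6 = (10.6 − 9.1)/2 = 0.75 ft; q_6 = 0.51 × 2.05 × 0.75 = 0.7841 ft³/s
Stations 1, 7 contribute zero (depth or velocity is 0).
Q = Σ qᵢ = 36.63 ft³/s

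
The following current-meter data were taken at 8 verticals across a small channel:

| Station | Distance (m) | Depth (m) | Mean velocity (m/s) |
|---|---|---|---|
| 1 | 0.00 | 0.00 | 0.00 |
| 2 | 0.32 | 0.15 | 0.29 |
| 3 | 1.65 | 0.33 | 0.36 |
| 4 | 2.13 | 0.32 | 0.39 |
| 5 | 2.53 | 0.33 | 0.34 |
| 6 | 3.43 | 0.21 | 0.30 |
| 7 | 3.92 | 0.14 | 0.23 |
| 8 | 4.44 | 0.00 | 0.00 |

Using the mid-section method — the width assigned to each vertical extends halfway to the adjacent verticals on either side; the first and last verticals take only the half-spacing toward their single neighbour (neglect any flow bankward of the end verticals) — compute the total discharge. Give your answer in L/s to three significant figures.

w_2 = (1.65 − 0.00)/2 = 0.825 m; q_2 = 0.29 × 0.15 × 0.825 = 0.03589 m³/s
w_3 = (2.13 − 0.32)/2 = 0.905 m; q_3 = 0.36 × 0.33 × 0.905 = 0.1075 m³/s
w_4 = (2.53 − 1.65)/2 = 0.44 m; q_4 = 0.39 × 0.32 × 0.44 = 0.05491 m³/s
w_5 = (3.43 − 2.13)/2 = 0.65 m; q_5 = 0.34 × 0.33 × 0.65 = 0.07293 m³/s
w_6 = (3.92 − 2.53)/2 = 0.695 m; q_6 = 0.30 × 0.21 × 0.695 = 0.04379 m³/s
w_7 = (4.44 − 3.43)/2 = 0.505 m; q_7 = 0.23 × 0.14 × 0.505 = 0.01626 m³/s
Stations 1, 8 contribute zero (depth or velocity is 0).
Q = Σ qᵢ = 0.3313 m³/s
= 0.3313 × 1000 = 331.3 L/s

331 L/s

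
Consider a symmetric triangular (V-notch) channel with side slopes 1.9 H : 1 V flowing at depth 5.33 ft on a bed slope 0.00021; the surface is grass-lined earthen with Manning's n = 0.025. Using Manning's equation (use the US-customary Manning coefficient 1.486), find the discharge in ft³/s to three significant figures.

82.4 ft³/s

A = z·y² = 1.9×5.33² = 53.98 ft²
P = 2y√(1+z²) = 2×5.33×√(1+1.9²) = 22.89 ft
R = A/P = 53.98/22.89 = 2.358 ft
Q = (1.486/n)·A·R^(2/3)·S^(1/2) = (1.486/0.025) × 53.98 × 2.358^(2/3) × 0.00021^(1/2) = 82.38 ft³/s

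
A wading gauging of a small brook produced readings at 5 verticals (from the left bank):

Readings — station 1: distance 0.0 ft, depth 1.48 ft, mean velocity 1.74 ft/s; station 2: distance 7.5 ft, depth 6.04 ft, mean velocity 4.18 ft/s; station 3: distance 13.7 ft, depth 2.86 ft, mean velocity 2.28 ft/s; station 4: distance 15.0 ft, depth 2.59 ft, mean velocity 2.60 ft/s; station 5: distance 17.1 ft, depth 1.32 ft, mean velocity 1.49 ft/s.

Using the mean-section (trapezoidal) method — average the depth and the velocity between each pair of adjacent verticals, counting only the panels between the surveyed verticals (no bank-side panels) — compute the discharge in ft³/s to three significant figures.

Panel 1-2: Δb = 7.5 ft, d̄ = (1.48+6.04)/2 = 3.76, v̄ = (1.74+4.18)/2 = 2.96 → q = 7.5×3.76×2.96 = 83.47 ft³/s
Panel 2-3: Δb = 6.2 ft, d̄ = (6.04+2.86)/2 = 4.45, v̄ = (4.18+2.28)/2 = 3.23 → q = 6.2×4.45×3.23 = 89.12 ft³/s
Panel 3-4: Δb = 1.3 ft, d̄ = (2.86+2.59)/2 = 2.725, v̄ = (2.28+2.60)/2 = 2.44 → q = 1.3×2.725×2.44 = 8.644 ft³/s
Panel 4-5: Δb = 2.1 ft, d̄ = (2.59+1.32)/2 = 1.955, v̄ = (2.60+1.49)/2 = 2.045 → q = 2.1×1.955×2.045 = 8.396 ft³/s
Q = Σ q = 189.6 ft³/s

190 ft³/s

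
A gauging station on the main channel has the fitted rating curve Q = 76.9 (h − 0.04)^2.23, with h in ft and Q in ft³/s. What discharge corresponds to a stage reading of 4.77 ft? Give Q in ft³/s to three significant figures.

2460 ft³/s

Q = 76.9 × (4.77 − 0.04)^2.23 = 76.9 × 4.73^2.23 = 2460 ft³/s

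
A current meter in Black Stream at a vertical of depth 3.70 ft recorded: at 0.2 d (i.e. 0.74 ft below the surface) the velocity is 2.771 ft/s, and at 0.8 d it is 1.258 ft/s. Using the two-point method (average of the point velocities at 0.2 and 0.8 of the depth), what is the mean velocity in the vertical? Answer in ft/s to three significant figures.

2.01 ft/s

v̄ = (2.771 + 1.258) / 2 = 2.015 ft/s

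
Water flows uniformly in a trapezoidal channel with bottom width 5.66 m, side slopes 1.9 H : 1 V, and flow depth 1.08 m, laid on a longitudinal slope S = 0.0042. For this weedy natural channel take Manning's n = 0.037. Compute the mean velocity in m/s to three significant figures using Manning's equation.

1.52 m/s

A = (b + z·y)·y = (5.66 + 1.9×1.08)×1.08 = 8.329 m²
P = b + 2y√(1+z²) = 5.66 + 2×1.08×√(1+1.9²) = 10.30 m
R = A/P = 8.329/10.30 = 0.8088 m
Q = (1/n)·A·R^(2/3)·S^(1/2) = (1/0.037) × 8.329 × 0.8088^(2/3) × 0.0042^(1/2) = 12.66 m³/s
V = Q/A = 12.66/8.329 = 1.521 m/s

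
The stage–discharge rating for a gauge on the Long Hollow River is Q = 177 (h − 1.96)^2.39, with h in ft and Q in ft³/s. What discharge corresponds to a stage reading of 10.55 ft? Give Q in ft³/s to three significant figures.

30200 ft³/s

Q = 177 × (10.55 − 1.96)^2.39 = 177 × 8.59^2.39 = 30210 ft³/s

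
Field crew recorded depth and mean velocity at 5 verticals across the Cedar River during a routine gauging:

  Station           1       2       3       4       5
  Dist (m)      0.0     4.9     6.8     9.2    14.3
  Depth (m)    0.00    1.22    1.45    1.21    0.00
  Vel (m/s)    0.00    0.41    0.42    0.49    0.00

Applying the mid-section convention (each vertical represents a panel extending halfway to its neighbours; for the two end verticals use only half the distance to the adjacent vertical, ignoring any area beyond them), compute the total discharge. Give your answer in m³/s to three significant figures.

w_2 = (6.8 − 0.0)/2 = 3.4 m; q_2 = 0.41 × 1.22 × 3.4 = 1.701 m³/s
w_3 = (9.2 − 4.9)/2 = 2.15 m; q_3 = 0.42 × 1.45 × 2.15 = 1.309 m³/s
w_4 = (14.3 − 6.8)/2 = 3.75 m; q_4 = 0.49 × 1.21 × 3.75 = 2.223 m³/s
Stations 1, 5 contribute zero (depth or velocity is 0).
Q = Σ qᵢ = 5.233 m³/s

5.23 m³/s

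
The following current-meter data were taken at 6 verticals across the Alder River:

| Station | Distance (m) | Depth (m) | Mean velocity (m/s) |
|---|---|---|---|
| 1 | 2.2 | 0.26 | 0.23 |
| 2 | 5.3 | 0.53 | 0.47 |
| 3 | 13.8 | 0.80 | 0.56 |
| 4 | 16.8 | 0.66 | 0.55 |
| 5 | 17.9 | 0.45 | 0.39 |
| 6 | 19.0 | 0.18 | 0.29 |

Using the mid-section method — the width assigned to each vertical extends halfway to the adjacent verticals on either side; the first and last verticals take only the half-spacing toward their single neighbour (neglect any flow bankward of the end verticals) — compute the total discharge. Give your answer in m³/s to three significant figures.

5.08 m³/s

w_1 = (5.3 − 2.2)/2 = 1.55 m; q_1 = 0.23 × 0.26 × 1.55 = 0.09269 m³/s
w_2 = (13.8 − 2.2)/2 = 5.8 m; q_2 = 0.47 × 0.53 × 5.8 = 1.445 m³/s
w_3 = (16.8 − 5.3)/2 = 5.75 m; q_3 = 0.56 × 0.80 × 5.75 = 2.576 m³/s
w_4 = (17.9 − 13.8)/2 = 2.05 m; q_4 = 0.55 × 0.66 × 2.05 = 0.7442 m³/s
w_5 = (19.0 − 16.8)/2 = 1.1 m; q_5 = 0.39 × 0.45 × 1.1 = 0.1931 m³/s
w_6 = (19.0 − 17.9)/2 = 0.55 m; q_6 = 0.29 × 0.18 × 0.55 = 0.02871 m³/s
Q = Σ qᵢ = 5.079 m³/s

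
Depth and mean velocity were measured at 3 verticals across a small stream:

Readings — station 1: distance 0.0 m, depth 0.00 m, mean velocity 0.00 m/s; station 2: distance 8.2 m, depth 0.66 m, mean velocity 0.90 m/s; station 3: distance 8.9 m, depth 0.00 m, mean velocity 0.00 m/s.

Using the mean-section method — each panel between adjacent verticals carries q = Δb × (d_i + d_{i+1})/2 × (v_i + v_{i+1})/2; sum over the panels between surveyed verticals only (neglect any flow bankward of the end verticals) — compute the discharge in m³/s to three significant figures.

Panel 1-2: Δb = 8.2 m, d̄ = (0.00+0.66)/2 = 0.33, v̄ = (0.00+0.90)/2 = 0.45 → q = 8.2×0.33×0.45 = 1.218 m³/s
Panel 2-3: Δb = 0.7 m, d̄ = (0.66+0.00)/2 = 0.33, v̄ = (0.90+0.00)/2 = 0.45 → q = 0.7×0.33×0.45 = 0.1040 m³/s
Q = Σ q = 1.322 m³/s

1.32 m³/s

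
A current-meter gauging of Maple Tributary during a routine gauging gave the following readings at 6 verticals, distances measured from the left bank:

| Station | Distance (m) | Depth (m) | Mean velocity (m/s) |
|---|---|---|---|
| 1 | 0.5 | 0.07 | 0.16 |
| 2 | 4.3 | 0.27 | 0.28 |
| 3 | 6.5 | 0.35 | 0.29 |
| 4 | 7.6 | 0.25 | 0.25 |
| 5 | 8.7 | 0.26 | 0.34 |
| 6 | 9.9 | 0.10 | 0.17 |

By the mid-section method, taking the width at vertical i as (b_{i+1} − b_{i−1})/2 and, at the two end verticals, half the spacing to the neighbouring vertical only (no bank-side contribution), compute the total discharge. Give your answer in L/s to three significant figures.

w_1 = (4.3 − 0.5)/2 = 1.9 m; q_1 = 0.16 × 0.07 × 1.9 = 0.02128 m³/s
w_2 = (6.5 − 0.5)/2 = 3 m; q_2 = 0.28 × 0.27 × 3 = 0.2268 m³/s
w_3 = (7.6 − 4.3)/2 = 1.65 m; q_3 = 0.29 × 0.35 × 1.65 = 0.1675 m³/s
w_4 = (8.7 − 6.5)/2 = 1.1 m; q_4 = 0.25 × 0.25 × 1.1 = 0.06875 m³/s
w_5 = (9.9 − 7.6)/2 = 1.15 m; q_5 = 0.34 × 0.26 × 1.15 = 0.1017 m³/s
w_6 = (9.9 − 8.7)/2 = 0.6 m; q_6 = 0.17 × 0.10 × 0.6 = 0.01020 m³/s
Q = Σ qᵢ = 0.5962 m³/s
= 0.5962 × 1000 = 596.2 L/s

596 L/s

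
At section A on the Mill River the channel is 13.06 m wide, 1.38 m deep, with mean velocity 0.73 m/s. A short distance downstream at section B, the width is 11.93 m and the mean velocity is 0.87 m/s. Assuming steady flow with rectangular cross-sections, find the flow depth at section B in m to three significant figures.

1.27 m

Q = A₁V₁ = (13.06×1.38) × 0.73 = 13.16 m³/s
d₂ = Q/(b₂ V₂) = 13.16/(11.93×0.87) = 1.268 m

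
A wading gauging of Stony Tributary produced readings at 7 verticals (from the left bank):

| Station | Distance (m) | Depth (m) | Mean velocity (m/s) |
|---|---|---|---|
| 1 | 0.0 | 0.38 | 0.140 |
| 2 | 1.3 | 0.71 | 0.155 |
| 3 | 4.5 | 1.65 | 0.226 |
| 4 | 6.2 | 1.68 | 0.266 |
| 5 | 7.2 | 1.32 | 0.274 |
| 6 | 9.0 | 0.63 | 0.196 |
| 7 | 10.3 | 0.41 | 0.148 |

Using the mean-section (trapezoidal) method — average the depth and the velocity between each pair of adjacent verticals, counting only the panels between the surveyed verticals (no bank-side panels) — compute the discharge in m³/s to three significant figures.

2.45 m³/s

Panel 1-2: Δb = 1.3 m, d̄ = (0.38+0.71)/2 = 0.545, v̄ = (0.140+0.155)/2 = 0.1475 → q = 1.3×0.545×0.1475 = 0.1045 m³/s
Panel 2-3: Δb = 3.2 m, d̄ = (0.71+1.65)/2 = 1.18, v̄ = (0.155+0.226)/2 = 0.1905 → q = 3.2×1.18×0.1905 = 0.7193 m³/s
Panel 3-4: Δb = 1.7 m, d̄ = (1.65+1.68)/2 = 1.665, v̄ = (0.226+0.266)/2 = 0.246 → q = 1.7×1.665×0.246 = 0.6963 m³/s
Panel 4-5: Δb = 1 m, d̄ = (1.68+1.32)/2 = 1.5, v̄ = (0.266+0.274)/2 = 0.27 → q = 1×1.5×0.27 = 0.4050 m³/s
Panel 5-6: Δb = 1.8 m, d̄ = (1.32+0.63)/2 = 0.975, v̄ = (0.274+0.196)/2 = 0.235 → q = 1.8×0.975×0.235 = 0.4124 m³/s
Panel 6-7: Δb = 1.3 m, d̄ = (0.63+0.41)/2 = 0.52, v̄ = (0.196+0.148)/2 = 0.172 → q = 1.3×0.52×0.172 = 0.1163 m³/s
Q = Σ q = 2.454 m³/s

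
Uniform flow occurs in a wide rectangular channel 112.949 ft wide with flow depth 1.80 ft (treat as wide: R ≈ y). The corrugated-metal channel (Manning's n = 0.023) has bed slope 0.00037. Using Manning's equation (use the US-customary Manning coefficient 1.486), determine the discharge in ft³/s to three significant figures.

A = b·y = 112.949 × 1.80 = 203.3 ft²
Wide channel: R ≈ y = 1.80 ft
Q = (1.486/n)·A·R^(2/3)·S^(1/2) = (1.486/0.023) × 203.3 × 1.800^(2/3) × 0.00037^(1/2) = 373.9 ft³/s

374 ft³/s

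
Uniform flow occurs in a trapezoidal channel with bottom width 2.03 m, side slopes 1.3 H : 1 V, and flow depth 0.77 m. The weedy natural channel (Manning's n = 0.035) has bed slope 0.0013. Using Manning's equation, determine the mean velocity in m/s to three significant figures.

0.660 m/s

A = (b + z·y)·y = (2.03 + 1.3×0.77)×0.77 = 2.334 m²
P = b + 2y√(1+z²) = 2.03 + 2×0.77×√(1+1.3²) = 4.556 m
R = A/P = 2.334/4.556 = 0.5123 m
Q = (1/n)·A·R^(2/3)·S^(1/2) = (1/0.035) × 2.334 × 0.5123^(2/3) × 0.0013^(1/2) = 1.539 m³/s
V = Q/A = 1.539/2.334 = 0.6595 m/s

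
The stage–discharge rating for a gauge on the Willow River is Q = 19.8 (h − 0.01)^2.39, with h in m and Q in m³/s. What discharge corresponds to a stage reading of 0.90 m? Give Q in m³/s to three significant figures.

Q = 19.8 × (0.90 − 0.01)^2.39 = 19.8 × 0.89^2.39 = 14.99 m³/s

15.0 m³/s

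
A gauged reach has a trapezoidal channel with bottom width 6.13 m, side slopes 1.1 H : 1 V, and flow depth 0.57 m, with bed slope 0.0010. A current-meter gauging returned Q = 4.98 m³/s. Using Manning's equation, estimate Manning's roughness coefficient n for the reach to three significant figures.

0.0152

A = (b + z·y)·y = (6.13 + 1.1×0.57)×0.57 = 3.851 m²
P = b + 2y√(1+z²) = 6.13 + 2×0.57×√(1+1.1²) = 7.825 m
R = A/P = 3.851/7.825 = 0.4922 m
n = (1/Q)·A·R^(2/3)·S^(1/2) = (1/4.98) × 3.851 × 0.6234 × 0.03162 = 0.01525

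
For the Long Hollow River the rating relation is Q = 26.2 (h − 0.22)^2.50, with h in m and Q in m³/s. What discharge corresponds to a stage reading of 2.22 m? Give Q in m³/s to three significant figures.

Q = 26.2 × (2.22 − 0.22)^2.50 = 26.2 × 2^2.50 = 148.2 m³/s

148 m³/s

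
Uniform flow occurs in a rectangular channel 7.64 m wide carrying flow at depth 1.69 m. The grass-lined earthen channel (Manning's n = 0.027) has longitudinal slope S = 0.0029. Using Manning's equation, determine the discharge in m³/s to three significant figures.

28.6 m³/s

A = b·y = 7.64 × 1.69 = 12.91 m²
P = b + 2y = 7.64 + 2×1.69 = 11.02 m
R = A/P = 12.91/11.02 = 1.172 m
Q = (1/n)·A·R^(2/3)·S^(1/2) = (1/0.027) × 12.91 × 1.172^(2/3) × 0.0029^(1/2) = 28.62 m³/s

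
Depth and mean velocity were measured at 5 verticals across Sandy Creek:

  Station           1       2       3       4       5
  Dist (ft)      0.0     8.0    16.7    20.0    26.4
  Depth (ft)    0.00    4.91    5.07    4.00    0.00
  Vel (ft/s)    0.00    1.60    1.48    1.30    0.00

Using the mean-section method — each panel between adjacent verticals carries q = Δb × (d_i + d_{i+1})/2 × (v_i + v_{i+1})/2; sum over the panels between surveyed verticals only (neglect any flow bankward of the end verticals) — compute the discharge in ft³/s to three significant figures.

Panel 1-2: Δb = 8 ft, d̄ = (0.00+4.91)/2 = 2.455, v̄ = (0.00+1.60)/2 = 0.8 → q = 8×2.455×0.8 = 15.71 ft³/s
Panel 2-3: Δb = 8.7 ft, d̄ = (4.91+5.07)/2 = 4.99, v̄ = (1.60+1.48)/2 = 1.54 → q = 8.7×4.99×1.54 = 66.86 ft³/s
Panel 3-4: Δb = 3.3 ft, d̄ = (5.07+4.00)/2 = 4.535, v̄ = (1.48+1.30)/2 = 1.39 → q = 3.3×4.535×1.39 = 20.80 ft³/s
Panel 4-5: Δb = 6.4 ft, d̄ = (4.00+0.00)/2 = 2, v̄ = (1.30+0.00)/2 = 0.65 → q = 6.4×2×0.65 = 8.320 ft³/s
Q = Σ q = 111.7 ft³/s

112 ft³/s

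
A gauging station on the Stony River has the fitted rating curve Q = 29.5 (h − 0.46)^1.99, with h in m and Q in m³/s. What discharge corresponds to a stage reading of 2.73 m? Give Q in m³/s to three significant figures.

Q = 29.5 × (2.73 − 0.46)^1.99 = 29.5 × 2.27^1.99 = 150.8 m³/s

151 m³/s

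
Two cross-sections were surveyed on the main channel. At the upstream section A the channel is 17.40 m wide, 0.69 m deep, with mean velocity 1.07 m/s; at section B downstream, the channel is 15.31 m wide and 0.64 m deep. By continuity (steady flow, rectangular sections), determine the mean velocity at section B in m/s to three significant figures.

Q = A₁V₁ = (17.40×0.69) × 1.07 = 12.85 m³/s
A₂ = 15.31 × 0.64 = 9.798 m²
V₂ = Q/A₂ = 12.85/9.798 = 1.311 m/s

1.31 m/s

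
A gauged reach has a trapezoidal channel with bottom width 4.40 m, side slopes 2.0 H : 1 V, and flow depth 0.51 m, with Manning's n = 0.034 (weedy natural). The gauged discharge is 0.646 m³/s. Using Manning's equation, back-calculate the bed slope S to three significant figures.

0.000205

A = (b + z·y)·y = (4.40 + 2.0×0.51)×0.51 = 2.764 m²
P = b + 2y√(1+z²) = 4.40 + 2×0.51×√(1+2.0²) = 6.681 m
R = A/P = 2.764/6.681 = 0.4138 m
S = (Q·n / (1·A·R^(2/3)))² = (0.646×0.034 / (1×2.764×0.5553))² = 0.0002048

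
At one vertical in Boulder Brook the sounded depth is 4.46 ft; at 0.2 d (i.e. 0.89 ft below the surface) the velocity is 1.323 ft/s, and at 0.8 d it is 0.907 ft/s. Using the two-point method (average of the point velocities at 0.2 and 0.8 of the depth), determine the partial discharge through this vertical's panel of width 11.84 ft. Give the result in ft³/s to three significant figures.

v̄ = (1.323 + 0.907) / 2 = 1.115 ft/s
q = v̄ × d × w = 1.115 × 4.46 × 11.84 = 58.88 ft³/s

58.9 ft³/s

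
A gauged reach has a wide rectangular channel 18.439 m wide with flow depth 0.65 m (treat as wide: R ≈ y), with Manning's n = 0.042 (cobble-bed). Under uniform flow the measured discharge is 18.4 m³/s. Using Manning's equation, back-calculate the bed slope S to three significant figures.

0.00738

A = b·y = 18.439 × 0.65 = 11.99 m²
Wide channel: R ≈ y = 0.65 m
S = (Q·n / (1·A·R^(2/3)))² = (18.4×0.042 / (1×11.99×0.7504))² = 0.007384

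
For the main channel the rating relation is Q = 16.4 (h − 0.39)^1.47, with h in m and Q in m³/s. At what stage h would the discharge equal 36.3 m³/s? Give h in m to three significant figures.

h − h₀ = (Q/C)^(1/b) = (36.3/16.4)^(1/1.47) = 1.717 m
h = 0.39 + 1.717 = 2.107 m

2.11 m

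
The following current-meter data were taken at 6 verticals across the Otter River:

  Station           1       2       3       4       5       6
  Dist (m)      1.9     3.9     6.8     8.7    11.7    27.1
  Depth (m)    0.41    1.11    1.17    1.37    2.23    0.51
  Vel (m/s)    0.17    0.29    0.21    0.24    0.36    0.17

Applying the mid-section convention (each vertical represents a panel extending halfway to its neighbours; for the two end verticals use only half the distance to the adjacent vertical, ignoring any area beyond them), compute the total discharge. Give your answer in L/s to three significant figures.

10300 L/s

w_1 = (3.9 − 1.9)/2 = 1 m; q_1 = 0.17 × 0.41 × 1 = 0.06970 m³/s
w_2 = (6.8 − 1.9)/2 = 2.45 m; q_2 = 0.29 × 1.11 × 2.45 = 0.7887 m³/s
w_3 = (8.7 − 3.9)/2 = 2.4 m; q_3 = 0.21 × 1.17 × 2.4 = 0.5897 m³/s
w_4 = (11.7 − 6.8)/2 = 2.45 m; q_4 = 0.24 × 1.37 × 2.45 = 0.8056 m³/s
w_5 = (27.1 − 8.7)/2 = 9.2 m; q_5 = 0.36 × 2.23 × 9.2 = 7.386 m³/s
w_6 = (27.1 − 11.7)/2 = 7.7 m; q_6 = 0.17 × 0.51 × 7.7 = 0.6676 m³/s
Q = Σ qᵢ = 10.31 m³/s
= 10.31 × 1000 = 10310 L/s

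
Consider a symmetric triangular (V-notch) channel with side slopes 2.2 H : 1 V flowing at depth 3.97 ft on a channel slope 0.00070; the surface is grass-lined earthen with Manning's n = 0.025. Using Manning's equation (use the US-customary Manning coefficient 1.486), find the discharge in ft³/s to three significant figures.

A = z·y² = 2.2×3.97² = 34.67 ft²
P = 2y√(1+z²) = 2×3.97×√(1+2.2²) = 19.19 ft
R = A/P = 34.67/19.19 = 1.807 ft
Q = (1.486/n)·A·R^(2/3)·S^(1/2) = (1.486/0.025) × 34.67 × 1.807^(2/3) × 0.00070^(1/2) = 80.90 ft³/s

80.9 ft³/s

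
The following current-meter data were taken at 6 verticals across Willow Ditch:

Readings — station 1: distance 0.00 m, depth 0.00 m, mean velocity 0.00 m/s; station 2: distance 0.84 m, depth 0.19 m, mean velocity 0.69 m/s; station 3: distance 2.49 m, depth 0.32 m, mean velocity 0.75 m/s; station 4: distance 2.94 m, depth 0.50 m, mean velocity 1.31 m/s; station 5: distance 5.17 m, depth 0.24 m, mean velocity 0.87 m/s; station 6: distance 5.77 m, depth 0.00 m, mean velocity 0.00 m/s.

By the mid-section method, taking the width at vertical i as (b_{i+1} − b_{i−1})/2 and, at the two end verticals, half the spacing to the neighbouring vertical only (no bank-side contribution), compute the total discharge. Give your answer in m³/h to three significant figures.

w_2 = (2.49 − 0.00)/2 = 1.245 m; q_2 = 0.69 × 0.19 × 1.245 = 0.1632 m³/s
w_3 = (2.94 − 0.84)/2 = 1.05 m; q_3 = 0.75 × 0.32 × 1.05 = 0.2520 m³/s
w_4 = (5.17 − 2.49)/2 = 1.34 m; q_4 = 1.31 × 0.50 × 1.34 = 0.8777 m³/s
w_5 = (5.77 − 2.94)/2 = 1.415 m; q_5 = 0.87 × 0.24 × 1.415 = 0.2955 m³/s
Stations 1, 6 contribute zero (depth or velocity is 0).
Q = Σ qᵢ = 1.588 m³/s
= 1.588 × 3600 = 5718 m³/h

5720 m³/h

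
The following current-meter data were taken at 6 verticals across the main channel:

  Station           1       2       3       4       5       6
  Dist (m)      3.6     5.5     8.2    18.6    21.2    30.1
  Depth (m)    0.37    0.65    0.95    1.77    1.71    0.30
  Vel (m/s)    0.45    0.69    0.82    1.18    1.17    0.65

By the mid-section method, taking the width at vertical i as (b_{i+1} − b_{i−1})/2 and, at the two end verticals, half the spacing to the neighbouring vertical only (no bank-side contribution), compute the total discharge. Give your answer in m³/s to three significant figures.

w_1 = (5.5 − 3.6)/2 = 0.95 m; q_1 = 0.45 × 0.37 × 0.95 = 0.1582 m³/s
w_2 = (8.2 − 3.6)/2 = 2.3 m; q_2 = 0.69 × 0.65 × 2.3 = 1.032 m³/s
w_3 = (18.6 − 5.5)/2 = 6.55 m; q_3 = 0.82 × 0.95 × 6.55 = 5.102 m³/s
w_4 = (21.2 − 8.2)/2 = 6.5 m; q_4 = 1.18 × 1.77 × 6.5 = 13.58 m³/s
w_5 = (30.1 − 18.6)/2 = 5.75 m; q_5 = 1.17 × 1.71 × 5.75 = 11.50 m³/s
w_6 = (30.1 − 21.2)/2 = 4.45 m; q_6 = 0.65 × 0.30 × 4.45 = 0.8678 m³/s
Q = Σ qᵢ = 32.24 m³/s

32.2 m³/s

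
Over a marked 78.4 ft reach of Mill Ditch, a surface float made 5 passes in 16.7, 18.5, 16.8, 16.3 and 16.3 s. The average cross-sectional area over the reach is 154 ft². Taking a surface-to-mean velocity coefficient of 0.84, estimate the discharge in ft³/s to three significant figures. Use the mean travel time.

t̄ = (16.7 + 18.5 + 16.8 + 16.3 + 16.3) / 5 = 16.92 s
v_surface = L / t̄ = 78.4 / 16.92 = 4.634 ft/s
v_mean = 0.84 × 4.634 = 3.892 ft/s
Q = A × v_mean = 154 × 3.892 = 599.4 ft³/s

599 ft³/s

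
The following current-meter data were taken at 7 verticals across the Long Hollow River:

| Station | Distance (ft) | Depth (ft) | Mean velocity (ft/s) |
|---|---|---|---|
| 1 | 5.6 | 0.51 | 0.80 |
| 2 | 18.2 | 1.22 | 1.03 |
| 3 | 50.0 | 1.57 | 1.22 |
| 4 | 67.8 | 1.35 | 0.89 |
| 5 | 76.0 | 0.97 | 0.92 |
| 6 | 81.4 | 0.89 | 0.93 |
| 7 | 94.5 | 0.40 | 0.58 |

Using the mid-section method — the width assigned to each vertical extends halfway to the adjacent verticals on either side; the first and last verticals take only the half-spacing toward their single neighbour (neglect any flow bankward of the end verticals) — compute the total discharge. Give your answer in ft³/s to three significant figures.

109 ft³/s

w_1 = (18.2 − 5.6)/2 = 6.3 ft; q_1 = 0.80 × 0.51 × 6.3 = 2.570 ft³/s
w_2 = (50.0 − 5.6)/2 = 22.2 ft; q_2 = 1.03 × 1.22 × 22.2 = 27.90 ft³/s
w_3 = (67.8 − 18.2)/2 = 24.8 ft; q_3 = 1.22 × 1.57 × 24.8 = 47.50 ft³/s
w_4 = (76.0 − 50.0)/2 = 13 ft; q_4 = 0.89 × 1.35 × 13 = 15.62 ft³/s
w_5 = (81.4 − 67.8)/2 = 6.8 ft; q_5 = 0.92 × 0.97 × 6.8 = 6.068 ft³/s
w_6 = (94.5 − 76.0)/2 = 9.25 ft; q_6 = 0.93 × 0.89 × 9.25 = 7.656 ft³/s
w_7 = (94.5 − 81.4)/2 = 6.55 ft; q_7 = 0.58 × 0.40 × 6.55 = 1.520 ft³/s
Q = Σ qᵢ = 108.8 ft³/s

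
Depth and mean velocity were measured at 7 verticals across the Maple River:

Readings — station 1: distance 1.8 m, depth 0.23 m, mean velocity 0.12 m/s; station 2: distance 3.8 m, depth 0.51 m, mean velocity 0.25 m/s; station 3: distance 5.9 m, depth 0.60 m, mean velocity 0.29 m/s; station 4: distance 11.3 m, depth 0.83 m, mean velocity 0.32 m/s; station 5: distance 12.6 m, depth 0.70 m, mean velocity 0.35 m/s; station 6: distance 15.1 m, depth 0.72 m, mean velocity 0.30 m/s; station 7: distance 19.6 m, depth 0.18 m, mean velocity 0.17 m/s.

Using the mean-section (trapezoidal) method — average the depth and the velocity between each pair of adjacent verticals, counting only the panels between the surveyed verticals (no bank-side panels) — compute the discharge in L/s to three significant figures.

3020 L/s

Panel 1-2: Δb = 2 m, d̄ = (0.23+0.51)/2 = 0.37, v̄ = (0.12+0.25)/2 = 0.185 → q = 2×0.37×0.185 = 0.1369 m³/s
Panel 2-3: Δb = 2.1 m, d̄ = (0.51+0.60)/2 = 0.555, v̄ = (0.25+0.29)/2 = 0.27 → q = 2.1×0.555×0.27 = 0.3147 m³/s
Panel 3-4: Δb = 5.4 m, d̄ = (0.60+0.83)/2 = 0.715, v̄ = (0.29+0.32)/2 = 0.305 → q = 5.4×0.715×0.305 = 1.178 m³/s
Panel 4-5: Δb = 1.3 m, d̄ = (0.83+0.70)/2 = 0.765, v̄ = (0.32+0.35)/2 = 0.335 → q = 1.3×0.765×0.335 = 0.3332 m³/s
Panel 5-6: Δb = 2.5 m, d̄ = (0.70+0.72)/2 = 0.71, v̄ = (0.35+0.30)/2 = 0.325 → q = 2.5×0.71×0.325 = 0.5769 m³/s
Panel 6-7: Δb = 4.5 m, d̄ = (0.72+0.18)/2 = 0.45, v̄ = (0.30+0.17)/2 = 0.235 → q = 4.5×0.45×0.235 = 0.4759 m³/s
Q = Σ q = 3.015 m³/s
= 3.015 × 1000 = 3015 L/s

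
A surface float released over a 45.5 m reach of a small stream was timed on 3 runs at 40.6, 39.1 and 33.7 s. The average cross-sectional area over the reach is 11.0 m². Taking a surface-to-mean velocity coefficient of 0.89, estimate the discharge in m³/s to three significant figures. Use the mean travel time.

11.8 m³/s

t̄ = (40.6 + 39.1 + 33.7) / 3 = 37.8 s
v_surface = L / t̄ = 45.5 / 37.8 = 1.204 m/s
v_mean = 0.89 × 1.204 = 1.071 m/s
Q = A × v_mean = 11.0 × 1.071 = 11.78 m³/s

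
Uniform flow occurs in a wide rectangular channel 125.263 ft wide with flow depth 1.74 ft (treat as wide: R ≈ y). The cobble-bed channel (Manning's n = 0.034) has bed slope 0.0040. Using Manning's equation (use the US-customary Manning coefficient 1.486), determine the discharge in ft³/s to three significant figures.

A = b·y = 125.263 × 1.74 = 218.0 ft²
Wide channel: R ≈ y = 1.74 ft
Q = (1.486/n)·A·R^(2/3)·S^(1/2) = (1.486/0.034) × 218.0 × 1.740^(2/3) × 0.0040^(1/2) = 871.6 ft³/s

872 ft³/s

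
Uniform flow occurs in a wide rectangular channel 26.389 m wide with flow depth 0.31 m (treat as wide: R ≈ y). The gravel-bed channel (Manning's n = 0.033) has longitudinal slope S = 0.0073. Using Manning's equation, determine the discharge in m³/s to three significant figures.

A = b·y = 26.389 × 0.31 = 8.181 m²
Wide channel: R ≈ y = 0.31 m
Q = (1/n)·A·R^(2/3)·S^(1/2) = (1/0.033) × 8.181 × 0.3100^(2/3) × 0.0073^(1/2) = 9.702 m³/s

9.70 m³/s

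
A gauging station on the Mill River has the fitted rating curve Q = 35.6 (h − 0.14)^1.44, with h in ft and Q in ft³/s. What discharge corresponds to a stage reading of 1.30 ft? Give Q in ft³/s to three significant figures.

44.1 ft³/s

Q = 35.6 × (1.30 − 0.14)^1.44 = 35.6 × 1.16^1.44 = 44.08 ft³/s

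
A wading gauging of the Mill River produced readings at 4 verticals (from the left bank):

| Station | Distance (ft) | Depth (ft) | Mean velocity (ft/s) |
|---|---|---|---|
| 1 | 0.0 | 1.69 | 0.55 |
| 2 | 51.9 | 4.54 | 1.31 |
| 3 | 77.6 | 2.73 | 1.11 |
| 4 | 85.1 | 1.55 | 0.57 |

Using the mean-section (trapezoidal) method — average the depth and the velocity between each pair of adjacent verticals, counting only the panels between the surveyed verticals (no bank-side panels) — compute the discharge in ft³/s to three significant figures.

Panel 1-2: Δb = 51.9 ft, d̄ = (1.69+4.54)/2 = 3.115, v̄ = (0.55+1.31)/2 = 0.93 → q = 51.9×3.115×0.93 = 150.4 ft³/s
Panel 2-3: Δb = 25.7 ft, d̄ = (4.54+2.73)/2 = 3.635, v̄ = (1.31+1.11)/2 = 1.21 → q = 25.7×3.635×1.21 = 113.0 ft³/s
Panel 3-4: Δb = 7.5 ft, d̄ = (2.73+1.55)/2 = 2.14, v̄ = (1.11+0.57)/2 = 0.84 → q = 7.5×2.14×0.84 = 13.48 ft³/s
Q = Σ q = 276.9 ft³/s

277 ft³/s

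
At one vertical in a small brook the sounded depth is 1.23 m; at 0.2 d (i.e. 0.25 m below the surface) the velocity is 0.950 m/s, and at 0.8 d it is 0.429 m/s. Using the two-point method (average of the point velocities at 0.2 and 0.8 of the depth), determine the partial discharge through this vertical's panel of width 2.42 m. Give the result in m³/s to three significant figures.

v̄ = (0.950 + 0.429) / 2 = 0.6895 m/s
q = v̄ × d × w = 0.6895 × 1.23 × 2.42 = 2.052 m³/s

2.05 m³/s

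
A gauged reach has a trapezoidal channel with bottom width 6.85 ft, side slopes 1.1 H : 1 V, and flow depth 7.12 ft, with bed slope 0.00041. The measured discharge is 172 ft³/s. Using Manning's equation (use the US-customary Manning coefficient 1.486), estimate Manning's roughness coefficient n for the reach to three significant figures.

A = (b + z·y)·y = (6.85 + 1.1×7.12)×7.12 = 104.5 ft²
P = b + 2y√(1+z²) = 6.85 + 2×7.12×√(1+1.1²) = 28.02 ft
R = A/P = 104.5/28.02 = 3.731 ft
n = (1.486/Q)·A·R^(2/3)·S^(1/2) = (1.486/172) × 104.5 × 2.406 × 0.02025 = 0.04399

0.0440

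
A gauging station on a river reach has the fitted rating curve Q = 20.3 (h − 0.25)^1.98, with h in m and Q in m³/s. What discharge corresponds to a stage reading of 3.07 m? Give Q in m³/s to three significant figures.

Q = 20.3 × (3.07 − 0.25)^1.98 = 20.3 × 2.82^1.98 = 158.1 m³/s

158 m³/s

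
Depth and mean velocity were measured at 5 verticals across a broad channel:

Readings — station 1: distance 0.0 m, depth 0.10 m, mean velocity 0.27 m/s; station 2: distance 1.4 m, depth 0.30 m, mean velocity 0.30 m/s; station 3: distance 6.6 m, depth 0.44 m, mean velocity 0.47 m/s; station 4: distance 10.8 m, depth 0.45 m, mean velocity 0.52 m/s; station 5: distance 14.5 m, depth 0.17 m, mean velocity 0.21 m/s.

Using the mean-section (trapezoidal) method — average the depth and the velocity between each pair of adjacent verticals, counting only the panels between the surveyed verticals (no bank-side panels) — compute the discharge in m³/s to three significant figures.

2.16 m³/s

Panel 1-2: Δb = 1.4 m, d̄ = (0.10+0.30)/2 = 0.2, v̄ = (0.27+0.30)/2 = 0.285 → q = 1.4×0.2×0.285 = 0.07980 m³/s
Panel 2-3: Δb = 5.2 m, d̄ = (0.30+0.44)/2 = 0.37, v̄ = (0.30+0.47)/2 = 0.385 → q = 5.2×0.37×0.385 = 0.7407 m³/s
Panel 3-4: Δb = 4.2 m, d̄ = (0.44+0.45)/2 = 0.445, v̄ = (0.47+0.52)/2 = 0.495 → q = 4.2×0.445×0.495 = 0.9252 m³/s
Panel 4-5: Δb = 3.7 m, d̄ = (0.45+0.17)/2 = 0.31, v̄ = (0.52+0.21)/2 = 0.365 → q = 3.7×0.31×0.365 = 0.4187 m³/s
Q = Σ q = 2.164 m³/s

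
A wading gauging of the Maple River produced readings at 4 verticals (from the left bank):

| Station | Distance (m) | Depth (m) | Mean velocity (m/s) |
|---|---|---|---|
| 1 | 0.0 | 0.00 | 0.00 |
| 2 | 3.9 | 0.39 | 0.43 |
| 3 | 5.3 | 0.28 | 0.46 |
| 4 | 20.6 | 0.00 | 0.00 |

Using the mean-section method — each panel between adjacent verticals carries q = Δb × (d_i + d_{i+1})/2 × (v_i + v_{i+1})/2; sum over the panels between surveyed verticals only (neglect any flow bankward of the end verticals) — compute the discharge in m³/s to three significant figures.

0.865 m³/s

Panel 1-2: Δb = 3.9 m, d̄ = (0.00+0.39)/2 = 0.195, v̄ = (0.00+0.43)/2 = 0.215 → q = 3.9×0.195×0.215 = 0.1635 m³/s
Panel 2-3: Δb = 1.4 m, d̄ = (0.39+0.28)/2 = 0.335, v̄ = (0.43+0.46)/2 = 0.445 → q = 1.4×0.335×0.445 = 0.2087 m³/s
Panel 3-4: Δb = 15.3 m, d̄ = (0.28+0.00)/2 = 0.14, v̄ = (0.46+0.00)/2 = 0.23 → q = 15.3×0.14×0.23 = 0.4927 m³/s
Q = Σ q = 0.8649 m³/s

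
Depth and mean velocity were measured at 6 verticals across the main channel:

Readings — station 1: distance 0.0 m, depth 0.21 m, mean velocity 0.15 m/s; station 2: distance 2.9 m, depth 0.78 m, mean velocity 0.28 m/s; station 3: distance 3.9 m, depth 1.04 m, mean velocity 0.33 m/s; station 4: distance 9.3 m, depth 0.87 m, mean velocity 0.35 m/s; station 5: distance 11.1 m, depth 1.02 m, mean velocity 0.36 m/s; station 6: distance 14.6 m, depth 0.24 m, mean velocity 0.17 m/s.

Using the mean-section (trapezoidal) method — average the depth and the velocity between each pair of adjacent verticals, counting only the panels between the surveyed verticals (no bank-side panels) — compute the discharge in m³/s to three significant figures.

Panel 1-2: Δb = 2.9 m, d̄ = (0.21+0.78)/2 = 0.495, v̄ = (0.15+0.28)/2 = 0.215 → q = 2.9×0.495×0.215 = 0.3086 m³/s
Panel 2-3: Δb = 1 m, d̄ = (0.78+1.04)/2 = 0.91, v̄ = (0.28+0.33)/2 = 0.305 → q = 1×0.91×0.305 = 0.2776 m³/s
Panel 3-4: Δb = 5.4 m, d̄ = (1.04+0.87)/2 = 0.955, v̄ = (0.33+0.35)/2 = 0.34 → q = 5.4×0.955×0.34 = 1.753 m³/s
Panel 4-5: Δb = 1.8 m, d̄ = (0.87+1.02)/2 = 0.945, v̄ = (0.35+0.36)/2 = 0.355 → q = 1.8×0.945×0.355 = 0.6039 m³/s
Panel 5-6: Δb = 3.5 m, d̄ = (1.02+0.24)/2 = 0.63, v̄ = (0.36+0.17)/2 = 0.265 → q = 3.5×0.63×0.265 = 0.5843 m³/s
Q = Σ q = 3.528 m³/s

3.53 m³/s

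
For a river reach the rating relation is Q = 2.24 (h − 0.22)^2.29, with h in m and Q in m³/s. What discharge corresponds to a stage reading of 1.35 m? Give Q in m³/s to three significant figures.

Q = 2.24 × (1.35 − 0.22)^2.29 = 2.24 × 1.13^2.29 = 2.963 m³/s

2.96 m³/s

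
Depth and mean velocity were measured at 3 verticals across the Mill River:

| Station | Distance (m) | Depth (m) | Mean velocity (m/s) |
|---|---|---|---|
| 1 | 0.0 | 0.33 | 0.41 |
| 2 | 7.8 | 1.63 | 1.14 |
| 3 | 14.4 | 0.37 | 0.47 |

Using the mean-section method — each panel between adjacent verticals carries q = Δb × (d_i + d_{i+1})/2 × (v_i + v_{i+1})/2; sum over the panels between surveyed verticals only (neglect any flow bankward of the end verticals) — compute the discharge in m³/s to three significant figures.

11.2 m³/s

Panel 1-2: Δb = 7.8 m, d̄ = (0.33+1.63)/2 = 0.98, v̄ = (0.41+1.14)/2 = 0.775 → q = 7.8×0.98×0.775 = 5.924 m³/s
Panel 2-3: Δb = 6.6 m, d̄ = (1.63+0.37)/2 = 1, v̄ = (1.14+0.47)/2 = 0.805 → q = 6.6×1×0.805 = 5.313 m³/s
Q = Σ q = 11.24 m³/s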